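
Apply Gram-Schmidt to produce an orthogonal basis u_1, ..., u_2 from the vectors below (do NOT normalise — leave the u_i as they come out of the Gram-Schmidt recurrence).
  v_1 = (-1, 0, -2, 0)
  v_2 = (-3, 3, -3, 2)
Orthogonal basis:
  u_1 = (-1, 0, -2, 0)
  u_2 = (-6/5, 3, 3/5, 2)

Apply the Gram-Schmidt recurrence
  u_1 = v_1
  u_i = v_i − Σ_{j<i} ((v_i · u_j) / (u_j · u_j)) · u_j.

Step by step this gives:
  u_1 = (-1, 0, -2, 0)
  u_2 = (-6/5, 3, 3/5, 2)

Orthogonality check:
  u_2 · u_1 = 0 (should be 0)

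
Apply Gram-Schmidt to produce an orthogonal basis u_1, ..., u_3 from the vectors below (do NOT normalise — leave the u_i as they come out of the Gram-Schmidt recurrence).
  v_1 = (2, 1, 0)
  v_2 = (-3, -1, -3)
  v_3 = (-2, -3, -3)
Orthogonal basis:
  u_1 = (2, 1, 0)
  u_2 = (-1/5, 2/5, -3)
  u_3 = (45/46, -45/23, -15/46)

Apply the Gram-Schmidt recurrence
  u_1 = v_1
  u_i = v_i − Σ_{j<i} ((v_i · u_j) / (u_j · u_j)) · u_j.

Step by step this gives:
  u_1 = (2, 1, 0)
  u_2 = (-1/5, 2/5, -3)
  u_3 = (45/46, -45/23, -15/46)

Orthogonality check:
  u_2 · u_1 = 0 (should be 0)
  u_3 · u_1 = 0 (should be 0)
  u_3 · u_2 = 0 (should be 0)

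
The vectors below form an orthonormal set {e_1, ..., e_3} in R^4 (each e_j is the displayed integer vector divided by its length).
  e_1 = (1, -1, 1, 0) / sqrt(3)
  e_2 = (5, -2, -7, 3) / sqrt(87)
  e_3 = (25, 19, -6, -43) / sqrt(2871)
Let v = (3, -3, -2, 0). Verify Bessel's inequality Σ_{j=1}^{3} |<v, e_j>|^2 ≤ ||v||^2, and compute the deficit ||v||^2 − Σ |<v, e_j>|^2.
Σ |<v, e_j>|^2 = 217/11; ||v||^2 = 22; deficit = 25/11

Write each e_j = u_j / sqrt(<u_j, u_j>) where u_j is the displayed integer vector. Then <v, e_j> = <v, u_j> / sqrt(<u_j, u_j>), so |<v, e_j>|^2 = <v, u_j>^2 / <u_j, u_j>.
Coefficients: <v, e_1> = 4/sqrt(3), <v, e_2> = 35/sqrt(87), <v, e_3> = 30/sqrt(2871).
Square and sum: Σ |<v, e_j>|^2 = 217/11.
Compute ||v||^2 = v·v = 22.
Deficit = 22 − 217/11 = 25/11 ≥ 0, confirming Bessel's inequality. (The deficit equals ||v − Σ <v,e_j> e_j||^2, the squared distance from v to span{e_j}.)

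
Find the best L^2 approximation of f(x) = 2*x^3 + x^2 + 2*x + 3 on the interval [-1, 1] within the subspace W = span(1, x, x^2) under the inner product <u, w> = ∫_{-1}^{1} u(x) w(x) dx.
g(x) = x^2 + 16*x/5 + 3

The best approximation g ∈ W is the orthogonal projection of f onto W. Writing g = a_0 + a_1 x + a_2 x^2, the coefficients solve the normal equations G · a = b where
  G_{ij} = <φ_i, φ_j> and b_i = <f, φ_i>, with φ_0 = 1, φ_1 = x, φ_2 = x^2.
G =
  [2, 0, 2/3]
  [0, 2/3, 0]
  [2/3, 0, 2/5],
b = (20/3, 32/15, 12/5).
Solving gives a_0 = 3, a_1 = 16/5, a_2 = 1, so
  g(x) = x^2 + 16*x/5 + 3.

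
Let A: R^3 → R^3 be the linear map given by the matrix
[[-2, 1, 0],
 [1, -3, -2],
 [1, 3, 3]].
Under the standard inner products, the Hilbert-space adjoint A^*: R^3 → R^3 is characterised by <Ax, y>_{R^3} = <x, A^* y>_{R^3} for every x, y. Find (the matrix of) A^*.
A^* = A^T =
[[-2, 1, 1],
 [1, -3, 3],
 [0, -2, 3]]

For real matrices with standard dot products, the defining identity <Ax, y> = <x, A^* y> gives (Ax)^T y = x^T (A^*) y, i.e. x^T A^T y = x^T (A^*) y. Since this holds for all x, y, we must have A^* = A^T. Therefore
A^* =
[[-2, 1, 1],
 [1, -3, 3],
 [0, -2, 3]].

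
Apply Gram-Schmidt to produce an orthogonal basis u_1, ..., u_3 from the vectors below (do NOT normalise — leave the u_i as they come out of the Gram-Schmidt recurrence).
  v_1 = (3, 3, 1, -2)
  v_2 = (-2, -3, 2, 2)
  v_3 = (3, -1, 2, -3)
Orthogonal basis:
  u_1 = (3, 3, 1, -2)
  u_2 = (5/23, -18/23, 63/23, 12/23)
  u_3 = (201/194, -226/97, -67/194, -205/97)

Apply the Gram-Schmidt recurrence
  u_1 = v_1
  u_i = v_i − Σ_{j<i} ((v_i · u_j) / (u_j · u_j)) · u_j.

Step by step this gives:
  u_1 = (3, 3, 1, -2)
  u_2 = (5/23, -18/23, 63/23, 12/23)
  u_3 = (201/194, -226/97, -67/194, -205/97)

Orthogonality check:
  u_2 · u_1 = 0 (should be 0)
  u_3 · u_1 = 0 (should be 0)
  u_3 · u_2 = 0 (should be 0)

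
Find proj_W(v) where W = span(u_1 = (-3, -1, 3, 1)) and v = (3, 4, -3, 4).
proj_W(v) = (27/10, 9/10, -27/10, -9/10)

Set up U = [u_1 | ... | u_1] ∈ R^(4×1). The projector onto W = col(U) is P = U (U^T U)^(-1) U^T.
Compute U^T U =
  [20],
and U^T v = (-18).
Solve U^T U · c = U^T v for the coefficients: c = (-9/10). The projection is proj_W(v) = U c.
Check: (v - proj_W(v)) · u_1 = 0  (should be 0).
Result: proj_W(v) = (27/10, 9/10, -27/10, -9/10).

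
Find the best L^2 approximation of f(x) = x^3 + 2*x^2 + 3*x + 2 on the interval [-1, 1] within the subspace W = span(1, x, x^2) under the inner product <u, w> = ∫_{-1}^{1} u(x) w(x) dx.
g(x) = 2*x^2 + 18*x/5 + 2

The best approximation g ∈ W is the orthogonal projection of f onto W. Writing g = a_0 + a_1 x + a_2 x^2, the coefficients solve the normal equations G · a = b where
  G_{ij} = <φ_i, φ_j> and b_i = <f, φ_i>, with φ_0 = 1, φ_1 = x, φ_2 = x^2.
G =
  [2, 0, 2/3]
  [0, 2/3, 0]
  [2/3, 0, 2/5],
b = (16/3, 12/5, 32/15).
Solving gives a_0 = 2, a_1 = 18/5, a_2 = 2, so
  g(x) = 2*x^2 + 18*x/5 + 2.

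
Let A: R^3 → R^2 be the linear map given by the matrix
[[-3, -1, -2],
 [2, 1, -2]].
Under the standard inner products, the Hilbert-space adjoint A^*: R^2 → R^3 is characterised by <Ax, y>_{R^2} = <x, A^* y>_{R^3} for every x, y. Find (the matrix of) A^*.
A^* = A^T =
[[-3, 2],
 [-1, 1],
 [-2, -2]]

For real matrices with standard dot products, the defining identity <Ax, y> = <x, A^* y> gives (Ax)^T y = x^T (A^*) y, i.e. x^T A^T y = x^T (A^*) y. Since this holds for all x, y, we must have A^* = A^T. Therefore
A^* =
[[-3, 2],
 [-1, 1],
 [-2, -2]].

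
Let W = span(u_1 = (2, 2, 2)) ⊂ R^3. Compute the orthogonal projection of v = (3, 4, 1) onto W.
proj_W(v) = (8/3, 8/3, 8/3)

Set up U = [u_1 | ... | u_1] ∈ R^(3×1). The projector onto W = col(U) is P = U (U^T U)^(-1) U^T.
Compute U^T U =
  [12],
and U^T v = (16).
Solve U^T U · c = U^T v for the coefficients: c = (4/3). The projection is proj_W(v) = U c.
Check: (v - proj_W(v)) · u_1 = 0  (should be 0).
Result: proj_W(v) = (8/3, 8/3, 8/3).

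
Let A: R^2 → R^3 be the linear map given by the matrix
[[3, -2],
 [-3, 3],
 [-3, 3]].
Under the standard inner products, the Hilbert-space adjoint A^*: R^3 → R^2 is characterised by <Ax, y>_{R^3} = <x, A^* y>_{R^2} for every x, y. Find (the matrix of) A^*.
A^* = A^T =
[[3, -3, -3],
 [-2, 3, 3]]

For real matrices with standard dot products, the defining identity <Ax, y> = <x, A^* y> gives (Ax)^T y = x^T (A^*) y, i.e. x^T A^T y = x^T (A^*) y. Since this holds for all x, y, we must have A^* = A^T. Therefore
A^* =
[[3, -3, -3],
 [-2, 3, 3]].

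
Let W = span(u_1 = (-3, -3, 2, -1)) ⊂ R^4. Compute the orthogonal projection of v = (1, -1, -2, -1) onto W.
proj_W(v) = (9/23, 9/23, -6/23, 3/23)

Set up U = [u_1 | ... | u_1] ∈ R^(4×1). The projector onto W = col(U) is P = U (U^T U)^(-1) U^T.
Compute U^T U =
  [23],
and U^T v = (-3).
Solve U^T U · c = U^T v for the coefficients: c = (-3/23). The projection is proj_W(v) = U c.
Check: (v - proj_W(v)) · u_1 = 0  (should be 0).
Result: proj_W(v) = (9/23, 9/23, -6/23, 3/23).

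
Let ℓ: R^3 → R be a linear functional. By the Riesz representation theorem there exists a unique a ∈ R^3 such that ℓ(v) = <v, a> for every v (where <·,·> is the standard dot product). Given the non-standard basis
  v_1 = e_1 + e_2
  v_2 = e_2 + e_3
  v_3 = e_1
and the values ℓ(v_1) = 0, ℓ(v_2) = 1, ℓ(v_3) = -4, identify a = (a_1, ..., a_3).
a = (-4, 4, -3)

Write a = (a_1, ..., a_3) in the standard basis. For each basis vector v_i, ℓ(v_i) = <v_i, a> is a linear equation in the a_j's. Collect the n equations into a matrix system V a = ℓ, where row i of V is v_i (expressed in the standard basis). Since V is invertible (lower-triangular with 1s on the diagonal, up to permutation), solve by back-substitution:
  V =
[[1, 1, 0],
 [0, 1, 1],
 [1, 0, 0]]
  V a = (0, 1, -4)
Solving gives a = (-4, 4, -3).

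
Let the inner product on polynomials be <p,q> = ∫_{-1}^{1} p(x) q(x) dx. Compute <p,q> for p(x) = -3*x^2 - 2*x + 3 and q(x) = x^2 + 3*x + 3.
<p,q> = 44/5

Expand the product: p(x)·q(x) = -3*x^4 - 11*x^3 - 12*x^2 + 3*x + 9.
∫_{-1}^{1} of each monomial x^k gives [2/(k+1) if k even, 0 if k odd]. Integrating term-by-term (or equivalently evaluating the antiderivative F(x) = -3*x^5/5 - 11*x^4/4 - 4*x^3 + 3*x^2/2 + 9*x at the endpoints):
  F(1) − F(−1) = 63/20 − (-113/20) = 44/5.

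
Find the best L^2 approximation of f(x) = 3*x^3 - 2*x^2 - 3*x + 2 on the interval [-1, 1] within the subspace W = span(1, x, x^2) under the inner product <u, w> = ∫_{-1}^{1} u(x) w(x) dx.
g(x) = -2*x^2 - 6*x/5 + 2

The best approximation g ∈ W is the orthogonal projection of f onto W. Writing g = a_0 + a_1 x + a_2 x^2, the coefficients solve the normal equations G · a = b where
  G_{ij} = <φ_i, φ_j> and b_i = <f, φ_i>, with φ_0 = 1, φ_1 = x, φ_2 = x^2.
G =
  [2, 0, 2/3]
  [0, 2/3, 0]
  [2/3, 0, 2/5],
b = (8/3, -4/5, 8/15).
Solving gives a_0 = 2, a_1 = -6/5, a_2 = -2, so
  g(x) = -2*x^2 - 6*x/5 + 2.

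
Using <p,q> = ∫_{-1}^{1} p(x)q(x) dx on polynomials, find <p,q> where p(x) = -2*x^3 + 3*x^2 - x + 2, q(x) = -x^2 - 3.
<p,q> = -308/15

Expand the product: p(x)·q(x) = 2*x^5 - 3*x^4 + 7*x^3 - 11*x^2 + 3*x - 6.
∫_{-1}^{1} of each monomial x^k gives [2/(k+1) if k even, 0 if k odd]. Integrating term-by-term (or equivalently evaluating the antiderivative F(x) = x^6/3 - 3*x^5/5 + 7*x^4/4 - 11*x^3/3 + 3*x^2/2 - 6*x at the endpoints):
  F(1) − F(−1) = -401/60 − (277/20) = -308/15.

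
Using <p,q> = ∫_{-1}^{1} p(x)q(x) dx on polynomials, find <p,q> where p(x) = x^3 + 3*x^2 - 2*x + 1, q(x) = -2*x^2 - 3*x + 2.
<p,q> = 106/15

Expand the product: p(x)·q(x) = -2*x^5 - 9*x^4 - 3*x^3 + 10*x^2 - 7*x + 2.
∫_{-1}^{1} of each monomial x^k gives [2/(k+1) if k even, 0 if k odd]. Integrating term-by-term (or equivalently evaluating the antiderivative F(x) = -x^6/3 - 9*x^5/5 - 3*x^4/4 + 10*x^3/3 - 7*x^2/2 + 2*x at the endpoints):
  F(1) − F(−1) = -21/20 − (-487/60) = 106/15.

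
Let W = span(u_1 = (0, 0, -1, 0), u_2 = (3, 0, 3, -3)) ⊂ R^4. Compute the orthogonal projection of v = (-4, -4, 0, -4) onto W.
proj_W(v) = (0, 0, 0, 0)

Set up U = [u_1 | ... | u_2] ∈ R^(4×2). The projector onto W = col(U) is P = U (U^T U)^(-1) U^T.
Compute U^T U =
  [1, -3]
  [-3, 27],
and U^T v = (0, 0).
Solve U^T U · c = U^T v for the coefficients: c = (0, 0). The projection is proj_W(v) = U c.
Check: (v - proj_W(v)) · u_1 = 0  (should be 0).
Check: (v - proj_W(v)) · u_2 = 0  (should be 0).
Result: proj_W(v) = (0, 0, 0, 0).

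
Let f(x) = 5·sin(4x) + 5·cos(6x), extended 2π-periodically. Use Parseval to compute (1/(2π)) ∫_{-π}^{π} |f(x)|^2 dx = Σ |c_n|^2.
Σ |c_n|^2 = 25

Expand |f|^2 and use orthogonality of {sin(nx), cos(mx)} on [-π, π]:
  ∫_{-π}^{π} sin(nx)^2 dx = π, ∫ cos(mx)^2 dx = π, and cross terms integrate to 0.
So ∫_{-π}^{π} f(x)^2 dx = 5^2 · π + 5^2 · π = (25 + 25)π.
Divide by 2π: (25 + 25)/2 = 25.
By Parseval, this equals Σ |c_n|^2.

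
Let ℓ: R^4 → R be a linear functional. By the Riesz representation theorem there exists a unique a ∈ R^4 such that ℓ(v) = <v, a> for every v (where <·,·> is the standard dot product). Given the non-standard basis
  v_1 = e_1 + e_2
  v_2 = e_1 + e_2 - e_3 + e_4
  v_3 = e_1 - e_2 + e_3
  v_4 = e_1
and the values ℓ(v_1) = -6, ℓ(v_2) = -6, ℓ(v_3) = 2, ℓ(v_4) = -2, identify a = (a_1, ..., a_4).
a = (-2, -4, 0, 0)

Write a = (a_1, ..., a_4) in the standard basis. For each basis vector v_i, ℓ(v_i) = <v_i, a> is a linear equation in the a_j's. Collect the n equations into a matrix system V a = ℓ, where row i of V is v_i (expressed in the standard basis). Since V is invertible (lower-triangular with 1s on the diagonal, up to permutation), solve by back-substitution:
  V =
[[1, 1, 0, 0],
 [1, 1, -1, 1],
 [1, -1, 1, 0],
 [1, 0, 0, 0]]
  V a = (-6, -6, 2, -2)
Solving gives a = (-2, -4, 0, 0).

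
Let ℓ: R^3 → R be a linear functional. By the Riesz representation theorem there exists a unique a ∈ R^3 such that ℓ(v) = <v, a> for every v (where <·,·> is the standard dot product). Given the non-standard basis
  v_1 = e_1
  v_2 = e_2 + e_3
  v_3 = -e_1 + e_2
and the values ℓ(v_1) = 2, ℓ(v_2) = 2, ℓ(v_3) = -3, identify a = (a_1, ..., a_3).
a = (2, -1, 3)

Write a = (a_1, ..., a_3) in the standard basis. For each basis vector v_i, ℓ(v_i) = <v_i, a> is a linear equation in the a_j's. Collect the n equations into a matrix system V a = ℓ, where row i of V is v_i (expressed in the standard basis). Since V is invertible (lower-triangular with 1s on the diagonal, up to permutation), solve by back-substitution:
  V =
[[1, 0, 0],
 [0, 1, 1],
 [-1, 1, 0]]
  V a = (2, 2, -3)
Solving gives a = (2, -1, 3).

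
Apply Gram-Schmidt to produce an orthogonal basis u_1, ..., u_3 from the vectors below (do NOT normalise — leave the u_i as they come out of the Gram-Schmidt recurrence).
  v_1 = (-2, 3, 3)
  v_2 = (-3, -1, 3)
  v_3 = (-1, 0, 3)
Orthogonal basis:
  u_1 = (-2, 3, 3)
  u_2 = (-21/11, -29/11, 15/11)
  u_3 = (126/137, -63/274, 231/274)

Apply the Gram-Schmidt recurrence
  u_1 = v_1
  u_i = v_i − Σ_{j<i} ((v_i · u_j) / (u_j · u_j)) · u_j.

Step by step this gives:
  u_1 = (-2, 3, 3)
  u_2 = (-21/11, -29/11, 15/11)
  u_3 = (126/137, -63/274, 231/274)

Orthogonality check:
  u_2 · u_1 = 0 (should be 0)
  u_3 · u_1 = 0 (should be 0)
  u_3 · u_2 = 0 (should be 0)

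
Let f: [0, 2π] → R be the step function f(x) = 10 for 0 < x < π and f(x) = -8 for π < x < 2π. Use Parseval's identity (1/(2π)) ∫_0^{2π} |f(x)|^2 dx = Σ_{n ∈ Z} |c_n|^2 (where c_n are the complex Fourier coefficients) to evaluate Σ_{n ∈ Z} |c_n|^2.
Σ |c_n|^2 = 82

Parseval equates the L^2 energy of f (normalised by 1/(2π)) with the ℓ^2 sum of its Fourier coefficients: (1/(2π)) ∫_0^{2π} |f|^2 = Σ |c_n|^2.
Compute the left side: (1/(2π)) [∫_0^π 10^2 dx + ∫_π^{2π} (-8)^2 dx] = (1/(2π)) · (100π + 64π) = (100 + 64)/2 = 82.
So Σ_{n ∈ Z} |c_n|^2 = 82.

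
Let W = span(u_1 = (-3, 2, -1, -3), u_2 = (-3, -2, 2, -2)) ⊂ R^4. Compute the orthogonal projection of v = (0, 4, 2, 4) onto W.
proj_W(v) = (120/67, 68/67, -71/67, 83/67)

Set up U = [u_1 | ... | u_2] ∈ R^(4×2). The projector onto W = col(U) is P = U (U^T U)^(-1) U^T.
Compute U^T U =
  [23, 9]
  [9, 21],
and U^T v = (-6, -12).
Solve U^T U · c = U^T v for the coefficients: c = (-3/67, -37/67). The projection is proj_W(v) = U c.
Check: (v - proj_W(v)) · u_1 = 0  (should be 0).
Check: (v - proj_W(v)) · u_2 = 0  (should be 0).
Result: proj_W(v) = (120/67, 68/67, -71/67, 83/67).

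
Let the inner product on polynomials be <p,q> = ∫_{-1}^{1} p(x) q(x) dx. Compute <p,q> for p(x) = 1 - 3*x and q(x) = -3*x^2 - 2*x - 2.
<p,q> = -2

Expand the product: p(x)·q(x) = 9*x^3 + 3*x^2 + 4*x - 2.
∫_{-1}^{1} of each monomial x^k gives [2/(k+1) if k even, 0 if k odd]. Integrating term-by-term (or equivalently evaluating the antiderivative F(x) = 9*x^4/4 + x^3 + 2*x^2 - 2*x at the endpoints):
  F(1) − F(−1) = 13/4 − (21/4) = -2.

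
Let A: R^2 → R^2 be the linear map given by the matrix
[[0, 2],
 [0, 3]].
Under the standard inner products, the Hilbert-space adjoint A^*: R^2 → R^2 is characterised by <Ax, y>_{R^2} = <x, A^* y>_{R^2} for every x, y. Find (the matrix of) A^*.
A^* = A^T =
[[0, 0],
 [2, 3]]

For real matrices with standard dot products, the defining identity <Ax, y> = <x, A^* y> gives (Ax)^T y = x^T (A^*) y, i.e. x^T A^T y = x^T (A^*) y. Since this holds for all x, y, we must have A^* = A^T. Therefore
A^* =
[[0, 0],
 [2, 3]].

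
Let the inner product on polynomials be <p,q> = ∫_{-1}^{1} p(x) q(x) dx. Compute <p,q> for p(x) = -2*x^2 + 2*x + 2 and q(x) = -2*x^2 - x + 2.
<p,q> = 44/15

Expand the product: p(x)·q(x) = 4*x^4 - 2*x^3 - 10*x^2 + 2*x + 4.
∫_{-1}^{1} of each monomial x^k gives [2/(k+1) if k even, 0 if k odd]. Integrating term-by-term (or equivalently evaluating the antiderivative F(x) = 4*x^5/5 - x^4/2 - 10*x^3/3 + x^2 + 4*x at the endpoints):
  F(1) − F(−1) = 59/30 − (-29/30) = 44/15.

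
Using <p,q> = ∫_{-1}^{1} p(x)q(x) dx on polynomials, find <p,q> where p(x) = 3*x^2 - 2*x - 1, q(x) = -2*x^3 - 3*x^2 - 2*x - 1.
<p,q> = 8/3

Expand the product: p(x)·q(x) = -6*x^5 - 5*x^4 + 2*x^3 + 4*x^2 + 4*x + 1.
∫_{-1}^{1} of each monomial x^k gives [2/(k+1) if k even, 0 if k odd]. Integrating term-by-term (or equivalently evaluating the antiderivative F(x) = -x^6 - x^5 + x^4/2 + 4*x^3/3 + 2*x^2 + x at the endpoints):
  F(1) − F(−1) = 17/6 − (1/6) = 8/3.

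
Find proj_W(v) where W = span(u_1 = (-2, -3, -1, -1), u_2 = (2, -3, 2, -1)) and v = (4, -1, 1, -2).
proj_W(v) = (373/127, -327/254, 307/127, -109/254)

Set up U = [u_1 | ... | u_2] ∈ R^(4×2). The projector onto W = col(U) is P = U (U^T U)^(-1) U^T.
Compute U^T U =
  [15, 4]
  [4, 18],
and U^T v = (-4, 15).
Solve U^T U · c = U^T v for the coefficients: c = (-66/127, 241/254). The projection is proj_W(v) = U c.
Check: (v - proj_W(v)) · u_1 = 0  (should be 0).
Check: (v - proj_W(v)) · u_2 = 0  (should be 0).
Result: proj_W(v) = (373/127, -327/254, 307/127, -109/254).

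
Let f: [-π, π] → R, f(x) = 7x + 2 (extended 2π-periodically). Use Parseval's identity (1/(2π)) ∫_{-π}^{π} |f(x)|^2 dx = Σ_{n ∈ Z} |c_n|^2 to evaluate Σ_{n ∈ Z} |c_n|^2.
Σ |c_n|^2 = 49π^2/3 + 4

Expand and integrate term by term over [-π, π]:
  ∫ (7x)^2 dx = 49·(2π^3/3); ∫ 2·7·(2)·x dx = 0 (odd integrand); ∫ 2^2 dx = 4·2π.
So (1/(2π)) ∫_{-π}^{π} (7x + 2)^2 dx = 49π^2/3 + 4 = 49π^2/3 + 4.
Parseval ⇒ Σ |c_n|^2 = 49π^2/3 + 4.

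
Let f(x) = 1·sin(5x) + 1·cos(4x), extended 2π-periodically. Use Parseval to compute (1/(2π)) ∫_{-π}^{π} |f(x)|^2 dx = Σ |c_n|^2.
Σ |c_n|^2 = 1

Expand |f|^2 and use orthogonality of {sin(nx), cos(mx)} on [-π, π]:
  ∫_{-π}^{π} sin(nx)^2 dx = π, ∫ cos(mx)^2 dx = π, and cross terms integrate to 0.
So ∫_{-π}^{π} f(x)^2 dx = 1^2 · π + 1^2 · π = (1 + 1)π.
Divide by 2π: (1 + 1)/2 = 1.
By Parseval, this equals Σ |c_n|^2.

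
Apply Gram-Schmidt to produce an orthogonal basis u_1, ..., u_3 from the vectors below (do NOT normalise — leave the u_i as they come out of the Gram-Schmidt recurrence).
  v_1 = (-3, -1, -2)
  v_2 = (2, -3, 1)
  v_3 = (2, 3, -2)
Orthogonal basis:
  u_1 = (-3, -1, -2)
  u_2 = (13/14, -47/14, 2/7)
  u_3 = (91/57, 13/57, -143/57)

Apply the Gram-Schmidt recurrence
  u_1 = v_1
  u_i = v_i − Σ_{j<i} ((v_i · u_j) / (u_j · u_j)) · u_j.

Step by step this gives:
  u_1 = (-3, -1, -2)
  u_2 = (13/14, -47/14, 2/7)
  u_3 = (91/57, 13/57, -143/57)

Orthogonality check:
  u_2 · u_1 = 0 (should be 0)
  u_3 · u_1 = 0 (should be 0)
  u_3 · u_2 = 0 (should be 0)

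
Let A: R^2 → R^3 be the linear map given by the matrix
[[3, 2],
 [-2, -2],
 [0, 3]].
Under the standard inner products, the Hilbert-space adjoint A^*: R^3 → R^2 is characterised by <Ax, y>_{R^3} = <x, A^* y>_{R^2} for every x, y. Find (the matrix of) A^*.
A^* = A^T =
[[3, -2, 0],
 [2, -2, 3]]

For real matrices with standard dot products, the defining identity <Ax, y> = <x, A^* y> gives (Ax)^T y = x^T (A^*) y, i.e. x^T A^T y = x^T (A^*) y. Since this holds for all x, y, we must have A^* = A^T. Therefore
A^* =
[[3, -2, 0],
 [2, -2, 3]].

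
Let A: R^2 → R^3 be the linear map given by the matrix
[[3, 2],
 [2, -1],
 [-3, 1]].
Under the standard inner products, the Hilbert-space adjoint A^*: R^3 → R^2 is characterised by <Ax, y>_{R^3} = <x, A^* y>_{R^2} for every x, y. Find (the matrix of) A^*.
A^* = A^T =
[[3, 2, -3],
 [2, -1, 1]]

For real matrices with standard dot products, the defining identity <Ax, y> = <x, A^* y> gives (Ax)^T y = x^T (A^*) y, i.e. x^T A^T y = x^T (A^*) y. Since this holds for all x, y, we must have A^* = A^T. Therefore
A^* =
[[3, 2, -3],
 [2, -1, 1]].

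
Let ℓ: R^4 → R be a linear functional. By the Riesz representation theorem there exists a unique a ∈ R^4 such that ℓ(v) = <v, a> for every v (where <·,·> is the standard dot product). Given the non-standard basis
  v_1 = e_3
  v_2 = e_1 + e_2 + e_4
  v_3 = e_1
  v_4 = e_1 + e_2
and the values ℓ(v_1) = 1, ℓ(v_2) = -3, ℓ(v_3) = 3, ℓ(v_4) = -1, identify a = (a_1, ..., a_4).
a = (3, -4, 1, -2)

Write a = (a_1, ..., a_4) in the standard basis. For each basis vector v_i, ℓ(v_i) = <v_i, a> is a linear equation in the a_j's. Collect the n equations into a matrix system V a = ℓ, where row i of V is v_i (expressed in the standard basis). Since V is invertible (lower-triangular with 1s on the diagonal, up to permutation), solve by back-substitution:
  V =
[[0, 0, 1, 0],
 [1, 1, 0, 1],
 [1, 0, 0, 0],
 [1, 1, 0, 0]]
  V a = (1, -3, 3, -1)
Solving gives a = (3, -4, 1, -2).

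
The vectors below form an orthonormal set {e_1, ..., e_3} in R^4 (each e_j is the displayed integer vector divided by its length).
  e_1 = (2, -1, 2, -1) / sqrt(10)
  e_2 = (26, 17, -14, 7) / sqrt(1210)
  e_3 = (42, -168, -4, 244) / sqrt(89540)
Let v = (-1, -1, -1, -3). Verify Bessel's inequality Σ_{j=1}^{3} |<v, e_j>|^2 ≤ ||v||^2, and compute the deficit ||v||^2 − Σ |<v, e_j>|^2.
Σ |<v, e_j>|^2 = 1131/185; ||v||^2 = 12; deficit = 1089/185

Write each e_j = u_j / sqrt(<u_j, u_j>) where u_j is the displayed integer vector. Then <v, e_j> = <v, u_j> / sqrt(<u_j, u_j>), so |<v, e_j>|^2 = <v, u_j>^2 / <u_j, u_j>.
Coefficients: <v, e_1> = 0/sqrt(10), <v, e_2> = -50/sqrt(1210), <v, e_3> = -602/sqrt(89540).
Square and sum: Σ |<v, e_j>|^2 = 1131/185.
Compute ||v||^2 = v·v = 12.
Deficit = 12 − 1131/185 = 1089/185 ≥ 0, confirming Bessel's inequality. (The deficit equals ||v − Σ <v,e_j> e_j||^2, the squared distance from v to span{e_j}.)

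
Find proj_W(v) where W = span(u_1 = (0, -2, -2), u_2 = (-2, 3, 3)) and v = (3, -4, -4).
proj_W(v) = (3, -4, -4)

Set up U = [u_1 | ... | u_2] ∈ R^(3×2). The projector onto W = col(U) is P = U (U^T U)^(-1) U^T.
Compute U^T U =
  [8, -12]
  [-12, 22],
and U^T v = (16, -30).
Solve U^T U · c = U^T v for the coefficients: c = (-1/4, -3/2). The projection is proj_W(v) = U c.
Check: (v - proj_W(v)) · u_1 = 0  (should be 0).
Check: (v - proj_W(v)) · u_2 = 0  (should be 0).
Result: proj_W(v) = (3, -4, -4).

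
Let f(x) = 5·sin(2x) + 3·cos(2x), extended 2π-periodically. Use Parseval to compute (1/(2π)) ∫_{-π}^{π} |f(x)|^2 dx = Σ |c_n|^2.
Σ |c_n|^2 = 17

Expand |f|^2 and use orthogonality of {sin(nx), cos(mx)} on [-π, π]:
  ∫_{-π}^{π} sin(nx)^2 dx = π, ∫ cos(mx)^2 dx = π, and cross terms integrate to 0.
So ∫_{-π}^{π} f(x)^2 dx = 5^2 · π + 3^2 · π = (25 + 9)π.
Divide by 2π: (25 + 9)/2 = 17.
By Parseval, this equals Σ |c_n|^2.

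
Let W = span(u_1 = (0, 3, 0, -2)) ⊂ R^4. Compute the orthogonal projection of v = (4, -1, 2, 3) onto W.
proj_W(v) = (0, -27/13, 0, 18/13)

Set up U = [u_1 | ... | u_1] ∈ R^(4×1). The projector onto W = col(U) is P = U (U^T U)^(-1) U^T.
Compute U^T U =
  [13],
and U^T v = (-9).
Solve U^T U · c = U^T v for the coefficients: c = (-9/13). The projection is proj_W(v) = U c.
Check: (v - proj_W(v)) · u_1 = 0  (should be 0).
Result: proj_W(v) = (0, -27/13, 0, 18/13).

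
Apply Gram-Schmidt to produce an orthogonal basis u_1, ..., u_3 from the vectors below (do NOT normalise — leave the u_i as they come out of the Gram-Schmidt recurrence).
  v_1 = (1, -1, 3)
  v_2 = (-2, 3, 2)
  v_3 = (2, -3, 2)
Orthogonal basis:
  u_1 = (1, -1, 3)
  u_2 = (-23/11, 34/11, 19/11)
  u_3 = (-22/93, -16/93, 2/93)

Apply the Gram-Schmidt recurrence
  u_1 = v_1
  u_i = v_i − Σ_{j<i} ((v_i · u_j) / (u_j · u_j)) · u_j.

Step by step this gives:
  u_1 = (1, -1, 3)
  u_2 = (-23/11, 34/11, 19/11)
  u_3 = (-22/93, -16/93, 2/93)

Orthogonality check:
  u_2 · u_1 = 0 (should be 0)
  u_3 · u_1 = 0 (should be 0)
  u_3 · u_2 = 0 (should be 0)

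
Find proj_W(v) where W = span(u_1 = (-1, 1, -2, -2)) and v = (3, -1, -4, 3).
proj_W(v) = (1/5, -1/5, 2/5, 2/5)

Set up U = [u_1 | ... | u_1] ∈ R^(4×1). The projector onto W = col(U) is P = U (U^T U)^(-1) U^T.
Compute U^T U =
  [10],
and U^T v = (-2).
Solve U^T U · c = U^T v for the coefficients: c = (-1/5). The projection is proj_W(v) = U c.
Check: (v - proj_W(v)) · u_1 = 0  (should be 0).
Result: proj_W(v) = (1/5, -1/5, 2/5, 2/5).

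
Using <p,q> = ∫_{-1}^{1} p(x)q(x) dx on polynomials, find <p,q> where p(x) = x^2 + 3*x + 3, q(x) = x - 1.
<p,q> = -14/3

Expand the product: p(x)·q(x) = x^3 + 2*x^2 - 3.
∫_{-1}^{1} of each monomial x^k gives [2/(k+1) if k even, 0 if k odd]. Integrating term-by-term (or equivalently evaluating the antiderivative F(x) = x^4/4 + 2*x^3/3 - 3*x at the endpoints):
  F(1) − F(−1) = -25/12 − (31/12) = -14/3.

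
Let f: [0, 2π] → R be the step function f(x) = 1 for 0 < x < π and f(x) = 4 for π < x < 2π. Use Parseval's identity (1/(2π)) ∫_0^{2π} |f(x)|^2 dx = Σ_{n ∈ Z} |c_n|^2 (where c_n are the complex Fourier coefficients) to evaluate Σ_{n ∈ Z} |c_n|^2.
Σ |c_n|^2 = 17/2

Parseval equates the L^2 energy of f (normalised by 1/(2π)) with the ℓ^2 sum of its Fourier coefficients: (1/(2π)) ∫_0^{2π} |f|^2 = Σ |c_n|^2.
Compute the left side: (1/(2π)) [∫_0^π 1^2 dx + ∫_π^{2π} 4^2 dx] = (1/(2π)) · (1π + 16π) = (1 + 16)/2 = 17/2.
So Σ_{n ∈ Z} |c_n|^2 = 17/2.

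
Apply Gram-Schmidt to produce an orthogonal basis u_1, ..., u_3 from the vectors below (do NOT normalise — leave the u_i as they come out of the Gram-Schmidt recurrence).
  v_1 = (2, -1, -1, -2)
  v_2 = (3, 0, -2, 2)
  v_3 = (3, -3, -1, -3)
Orthogonal basis:
  u_1 = (2, -1, -1, -2)
  u_2 = (11/5, 2/5, -8/5, 14/5)
  u_3 = (0, -15/11, 5/11, 5/11)

Apply the Gram-Schmidt recurrence
  u_1 = v_1
  u_i = v_i − Σ_{j<i} ((v_i · u_j) / (u_j · u_j)) · u_j.

Step by step this gives:
  u_1 = (2, -1, -1, -2)
  u_2 = (11/5, 2/5, -8/5, 14/5)
  u_3 = (0, -15/11, 5/11, 5/11)

Orthogonality check:
  u_2 · u_1 = 0 (should be 0)
  u_3 · u_1 = 0 (should be 0)
  u_3 · u_2 = 0 (should be 0)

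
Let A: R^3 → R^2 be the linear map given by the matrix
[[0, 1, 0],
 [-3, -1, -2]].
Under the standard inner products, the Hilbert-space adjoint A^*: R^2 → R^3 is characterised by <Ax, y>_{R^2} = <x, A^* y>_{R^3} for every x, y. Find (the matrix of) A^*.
A^* = A^T =
[[0, -3],
 [1, -1],
 [0, -2]]

For real matrices with standard dot products, the defining identity <Ax, y> = <x, A^* y> gives (Ax)^T y = x^T (A^*) y, i.e. x^T A^T y = x^T (A^*) y. Since this holds for all x, y, we must have A^* = A^T. Therefore
A^* =
[[0, -3],
 [1, -1],
 [0, -2]].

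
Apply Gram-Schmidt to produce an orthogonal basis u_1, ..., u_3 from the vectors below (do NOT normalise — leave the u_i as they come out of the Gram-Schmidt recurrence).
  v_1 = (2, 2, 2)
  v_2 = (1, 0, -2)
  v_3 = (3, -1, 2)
Orthogonal basis:
  u_1 = (2, 2, 2)
  u_2 = (4/3, 1/3, -5/3)
  u_3 = (11/7, -33/14, 11/14)

Apply the Gram-Schmidt recurrence
  u_1 = v_1
  u_i = v_i − Σ_{j<i} ((v_i · u_j) / (u_j · u_j)) · u_j.

Step by step this gives:
  u_1 = (2, 2, 2)
  u_2 = (4/3, 1/3, -5/3)
  u_3 = (11/7, -33/14, 11/14)

Orthogonality check:
  u_2 · u_1 = 0 (should be 0)
  u_3 · u_1 = 0 (should be 0)
  u_3 · u_2 = 0 (should be 0)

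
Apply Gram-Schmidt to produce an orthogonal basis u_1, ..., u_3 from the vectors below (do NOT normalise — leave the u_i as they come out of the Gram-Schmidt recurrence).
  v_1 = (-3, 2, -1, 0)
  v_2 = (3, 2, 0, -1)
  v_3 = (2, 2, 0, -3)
Orthogonal basis:
  u_1 = (-3, 2, -1, 0)
  u_2 = (27/14, 19/7, -5/14, -1)
  u_3 = (-7/19, -4/9, 37/171, -341/171)

Apply the Gram-Schmidt recurrence
  u_1 = v_1
  u_i = v_i − Σ_{j<i} ((v_i · u_j) / (u_j · u_j)) · u_j.

Step by step this gives:
  u_1 = (-3, 2, -1, 0)
  u_2 = (27/14, 19/7, -5/14, -1)
  u_3 = (-7/19, -4/9, 37/171, -341/171)

Orthogonality check:
  u_2 · u_1 = 0 (should be 0)
  u_3 · u_1 = 0 (should be 0)
  u_3 · u_2 = 0 (should be 0)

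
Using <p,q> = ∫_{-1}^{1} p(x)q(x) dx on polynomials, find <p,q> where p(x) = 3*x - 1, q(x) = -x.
<p,q> = -2

Expand the product: p(x)·q(x) = -3*x^2 + x.
∫_{-1}^{1} of each monomial x^k gives [2/(k+1) if k even, 0 if k odd]. Integrating term-by-term (or equivalently evaluating the antiderivative F(x) = -x^3 + x^2/2 at the endpoints):
  F(1) − F(−1) = -1/2 − (3/2) = -2.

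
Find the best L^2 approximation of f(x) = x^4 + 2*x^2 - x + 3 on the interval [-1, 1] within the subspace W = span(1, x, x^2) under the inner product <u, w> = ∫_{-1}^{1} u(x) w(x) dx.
g(x) = 20*x^2/7 - x + 102/35

The best approximation g ∈ W is the orthogonal projection of f onto W. Writing g = a_0 + a_1 x + a_2 x^2, the coefficients solve the normal equations G · a = b where
  G_{ij} = <φ_i, φ_j> and b_i = <f, φ_i>, with φ_0 = 1, φ_1 = x, φ_2 = x^2.
G =
  [2, 0, 2/3]
  [0, 2/3, 0]
  [2/3, 0, 2/5],
b = (116/15, -2/3, 108/35).
Solving gives a_0 = 102/35, a_1 = -1, a_2 = 20/7, so
  g(x) = 20*x^2/7 - x + 102/35.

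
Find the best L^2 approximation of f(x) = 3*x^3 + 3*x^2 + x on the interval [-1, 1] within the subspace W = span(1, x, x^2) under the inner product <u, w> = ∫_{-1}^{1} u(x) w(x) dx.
g(x) = 3*x^2 + 14*x/5

The best approximation g ∈ W is the orthogonal projection of f onto W. Writing g = a_0 + a_1 x + a_2 x^2, the coefficients solve the normal equations G · a = b where
  G_{ij} = <φ_i, φ_j> and b_i = <f, φ_i>, with φ_0 = 1, φ_1 = x, φ_2 = x^2.
G =
  [2, 0, 2/3]
  [0, 2/3, 0]
  [2/3, 0, 2/5],
b = (2, 28/15, 6/5).
Solving gives a_0 = 0, a_1 = 14/5, a_2 = 3, so
  g(x) = 3*x^2 + 14*x/5.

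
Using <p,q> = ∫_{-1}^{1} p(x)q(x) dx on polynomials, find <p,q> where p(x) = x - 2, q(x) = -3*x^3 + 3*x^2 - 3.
<p,q> = 34/5

Expand the product: p(x)·q(x) = -3*x^4 + 9*x^3 - 6*x^2 - 3*x + 6.
∫_{-1}^{1} of each monomial x^k gives [2/(k+1) if k even, 0 if k odd]. Integrating term-by-term (or equivalently evaluating the antiderivative F(x) = -3*x^5/5 + 9*x^4/4 - 2*x^3 - 3*x^2/2 + 6*x at the endpoints):
  F(1) − F(−1) = 83/20 − (-53/20) = 34/5.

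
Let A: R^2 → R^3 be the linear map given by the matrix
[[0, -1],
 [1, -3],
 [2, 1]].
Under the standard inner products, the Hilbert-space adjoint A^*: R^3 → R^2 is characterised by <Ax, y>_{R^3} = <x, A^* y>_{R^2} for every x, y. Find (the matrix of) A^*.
A^* = A^T =
[[0, 1, 2],
 [-1, -3, 1]]

For real matrices with standard dot products, the defining identity <Ax, y> = <x, A^* y> gives (Ax)^T y = x^T (A^*) y, i.e. x^T A^T y = x^T (A^*) y. Since this holds for all x, y, we must have A^* = A^T. Therefore
A^* =
[[0, 1, 2],
 [-1, -3, 1]].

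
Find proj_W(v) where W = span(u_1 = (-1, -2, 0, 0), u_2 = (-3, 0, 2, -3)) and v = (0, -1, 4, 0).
proj_W(v) = (-122/101, -40/101, 68/101, -102/101)

Set up U = [u_1 | ... | u_2] ∈ R^(4×2). The projector onto W = col(U) is P = U (U^T U)^(-1) U^T.
Compute U^T U =
  [5, 3]
  [3, 22],
and U^T v = (2, 8).
Solve U^T U · c = U^T v for the coefficients: c = (20/101, 34/101). The projection is proj_W(v) = U c.
Check: (v - proj_W(v)) · u_1 = 0  (should be 0).
Check: (v - proj_W(v)) · u_2 = 0  (should be 0).
Result: proj_W(v) = (-122/101, -40/101, 68/101, -102/101).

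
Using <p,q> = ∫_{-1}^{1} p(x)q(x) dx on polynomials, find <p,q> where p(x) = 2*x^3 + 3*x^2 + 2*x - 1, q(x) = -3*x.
<p,q> = -32/5

Expand the product: p(x)·q(x) = -6*x^4 - 9*x^3 - 6*x^2 + 3*x.
∫_{-1}^{1} of each monomial x^k gives [2/(k+1) if k even, 0 if k odd]. Integrating term-by-term (or equivalently evaluating the antiderivative F(x) = -6*x^5/5 - 9*x^4/4 - 2*x^3 + 3*x^2/2 at the endpoints):
  F(1) − F(−1) = -79/20 − (49/20) = -32/5.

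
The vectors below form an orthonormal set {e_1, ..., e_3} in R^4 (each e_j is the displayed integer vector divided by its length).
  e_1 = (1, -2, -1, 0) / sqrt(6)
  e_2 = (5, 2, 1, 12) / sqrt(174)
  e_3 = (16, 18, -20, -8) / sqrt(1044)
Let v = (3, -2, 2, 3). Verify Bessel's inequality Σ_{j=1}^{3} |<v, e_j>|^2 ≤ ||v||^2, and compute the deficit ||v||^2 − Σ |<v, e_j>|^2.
Σ |<v, e_j>|^2 = 185/9; ||v||^2 = 26; deficit = 49/9

Write each e_j = u_j / sqrt(<u_j, u_j>) where u_j is the displayed integer vector. Then <v, e_j> = <v, u_j> / sqrt(<u_j, u_j>), so |<v, e_j>|^2 = <v, u_j>^2 / <u_j, u_j>.
Coefficients: <v, e_1> = 5/sqrt(6), <v, e_2> = 49/sqrt(174), <v, e_3> = -52/sqrt(1044).
Square and sum: Σ |<v, e_j>|^2 = 185/9.
Compute ||v||^2 = v·v = 26.
Deficit = 26 − 185/9 = 49/9 ≥ 0, confirming Bessel's inequality. (The deficit equals ||v − Σ <v,e_j> e_j||^2, the squared distance from v to span{e_j}.)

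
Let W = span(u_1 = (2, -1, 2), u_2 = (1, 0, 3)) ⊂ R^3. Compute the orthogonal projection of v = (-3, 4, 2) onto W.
proj_W(v) = (-93/26, 42/13, 57/26)

Set up U = [u_1 | ... | u_2] ∈ R^(3×2). The projector onto W = col(U) is P = U (U^T U)^(-1) U^T.
Compute U^T U =
  [9, 8]
  [8, 10],
and U^T v = (-6, 3).
Solve U^T U · c = U^T v for the coefficients: c = (-42/13, 75/26). The projection is proj_W(v) = U c.
Check: (v - proj_W(v)) · u_1 = 0  (should be 0).
Check: (v - proj_W(v)) · u_2 = 0  (should be 0).
Result: proj_W(v) = (-93/26, 42/13, 57/26).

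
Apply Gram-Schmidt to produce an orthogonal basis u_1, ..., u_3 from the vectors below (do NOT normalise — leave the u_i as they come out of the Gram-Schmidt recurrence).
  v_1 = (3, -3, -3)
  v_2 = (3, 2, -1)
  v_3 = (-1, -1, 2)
Orthogonal basis:
  u_1 = (3, -3, -3)
  u_2 = (7/3, 8/3, -1/3)
  u_3 = (27/38, -9/19, 45/38)

Apply the Gram-Schmidt recurrence
  u_1 = v_1
  u_i = v_i − Σ_{j<i} ((v_i · u_j) / (u_j · u_j)) · u_j.

Step by step this gives:
  u_1 = (3, -3, -3)
  u_2 = (7/3, 8/3, -1/3)
  u_3 = (27/38, -9/19, 45/38)

Orthogonality check:
  u_2 · u_1 = 0 (should be 0)
  u_3 · u_1 = 0 (should be 0)
  u_3 · u_2 = 0 (should be 0)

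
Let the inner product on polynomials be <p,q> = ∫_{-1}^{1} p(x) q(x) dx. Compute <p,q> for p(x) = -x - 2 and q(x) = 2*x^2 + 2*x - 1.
<p,q> = 0

Expand the product: p(x)·q(x) = -2*x^3 - 6*x^2 - 3*x + 2.
∫_{-1}^{1} of each monomial x^k gives [2/(k+1) if k even, 0 if k odd]. Integrating term-by-term (or equivalently evaluating the antiderivative F(x) = -x^4/2 - 2*x^3 - 3*x^2/2 + 2*x at the endpoints):
  F(1) − F(−1) = -2 − (-2) = 0.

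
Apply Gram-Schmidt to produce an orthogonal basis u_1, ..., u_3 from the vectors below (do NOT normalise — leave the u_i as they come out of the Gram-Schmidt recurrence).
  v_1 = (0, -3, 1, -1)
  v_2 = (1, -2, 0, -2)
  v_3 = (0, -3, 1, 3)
Orthogonal basis:
  u_1 = (0, -3, 1, -1)
  u_2 = (1, 2/11, -8/11, -14/11)
  u_3 = (8/5, -4/5, -4/5, 8/5)

Apply the Gram-Schmidt recurrence
  u_1 = v_1
  u_i = v_i − Σ_{j<i} ((v_i · u_j) / (u_j · u_j)) · u_j.

Step by step this gives:
  u_1 = (0, -3, 1, -1)
  u_2 = (1, 2/11, -8/11, -14/11)
  u_3 = (8/5, -4/5, -4/5, 8/5)

Orthogonality check:
  u_2 · u_1 = 0 (should be 0)
  u_3 · u_1 = 0 (should be 0)
  u_3 · u_2 = 0 (should be 0)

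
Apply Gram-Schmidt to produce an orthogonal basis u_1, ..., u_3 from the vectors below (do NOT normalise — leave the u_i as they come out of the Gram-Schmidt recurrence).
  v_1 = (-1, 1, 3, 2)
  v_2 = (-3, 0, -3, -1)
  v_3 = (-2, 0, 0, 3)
Orthogonal basis:
  u_1 = (-1, 1, 3, 2)
  u_2 = (-53/15, 8/15, -7/5, 1/15)
  u_3 = (61/221, -176/221, -201/221, 420/221)

Apply the Gram-Schmidt recurrence
  u_1 = v_1
  u_i = v_i − Σ_{j<i} ((v_i · u_j) / (u_j · u_j)) · u_j.

Step by step this gives:
  u_1 = (-1, 1, 3, 2)
  u_2 = (-53/15, 8/15, -7/5, 1/15)
  u_3 = (61/221, -176/221, -201/221, 420/221)

Orthogonality check:
  u_2 · u_1 = 0 (should be 0)
  u_3 · u_1 = 0 (should be 0)
  u_3 · u_2 = 0 (should be 0)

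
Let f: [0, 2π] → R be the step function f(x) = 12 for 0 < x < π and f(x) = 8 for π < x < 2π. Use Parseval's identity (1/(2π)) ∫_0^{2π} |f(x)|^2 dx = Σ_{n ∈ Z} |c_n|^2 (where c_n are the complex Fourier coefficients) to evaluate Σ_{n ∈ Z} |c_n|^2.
Σ |c_n|^2 = 104

Parseval equates the L^2 energy of f (normalised by 1/(2π)) with the ℓ^2 sum of its Fourier coefficients: (1/(2π)) ∫_0^{2π} |f|^2 = Σ |c_n|^2.
Compute the left side: (1/(2π)) [∫_0^π 12^2 dx + ∫_π^{2π} 8^2 dx] = (1/(2π)) · (144π + 64π) = (144 + 64)/2 = 104.
So Σ_{n ∈ Z} |c_n|^2 = 104.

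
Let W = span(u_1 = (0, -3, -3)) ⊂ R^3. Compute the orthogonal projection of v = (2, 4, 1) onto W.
proj_W(v) = (0, 5/2, 5/2)

Set up U = [u_1 | ... | u_1] ∈ R^(3×1). The projector onto W = col(U) is P = U (U^T U)^(-1) U^T.
Compute U^T U =
  [18],
and U^T v = (-15).
Solve U^T U · c = U^T v for the coefficients: c = (-5/6). The projection is proj_W(v) = U c.
Check: (v - proj_W(v)) · u_1 = 0  (should be 0).
Result: proj_W(v) = (0, 5/2, 5/2).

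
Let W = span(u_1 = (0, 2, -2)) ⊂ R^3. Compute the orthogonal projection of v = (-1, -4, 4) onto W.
proj_W(v) = (0, -4, 4)

Set up U = [u_1 | ... | u_1] ∈ R^(3×1). The projector onto W = col(U) is P = U (U^T U)^(-1) U^T.
Compute U^T U =
  [8],
and U^T v = (-16).
Solve U^T U · c = U^T v for the coefficients: c = (-2). The projection is proj_W(v) = U c.
Check: (v - proj_W(v)) · u_1 = 0  (should be 0).
Result: proj_W(v) = (0, -4, 4).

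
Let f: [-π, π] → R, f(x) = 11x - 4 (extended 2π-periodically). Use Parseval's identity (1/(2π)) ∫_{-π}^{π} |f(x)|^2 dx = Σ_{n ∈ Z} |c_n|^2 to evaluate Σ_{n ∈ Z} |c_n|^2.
Σ |c_n|^2 = 121π^2/3 + 16

Expand and integrate term by term over [-π, π]:
  ∫ (11x)^2 dx = 121·(2π^3/3); ∫ 2·11·(-4)·x dx = 0 (odd integrand); ∫ (-4)^2 dx = 16·2π.
So (1/(2π)) ∫_{-π}^{π} (11x - 4)^2 dx = 121π^2/3 + 16 = 121π^2/3 + 16.
Parseval ⇒ Σ |c_n|^2 = 121π^2/3 + 16.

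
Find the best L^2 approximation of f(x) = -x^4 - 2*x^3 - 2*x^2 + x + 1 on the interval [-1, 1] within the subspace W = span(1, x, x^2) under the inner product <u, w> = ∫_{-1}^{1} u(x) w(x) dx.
g(x) = -20*x^2/7 - x/5 + 38/35

The best approximation g ∈ W is the orthogonal projection of f onto W. Writing g = a_0 + a_1 x + a_2 x^2, the coefficients solve the normal equations G · a = b where
  G_{ij} = <φ_i, φ_j> and b_i = <f, φ_i>, with φ_0 = 1, φ_1 = x, φ_2 = x^2.
G =
  [2, 0, 2/3]
  [0, 2/3, 0]
  [2/3, 0, 2/5],
b = (4/15, -2/15, -44/105).
Solving gives a_0 = 38/35, a_1 = -1/5, a_2 = -20/7, so
  g(x) = -20*x^2/7 - x/5 + 38/35.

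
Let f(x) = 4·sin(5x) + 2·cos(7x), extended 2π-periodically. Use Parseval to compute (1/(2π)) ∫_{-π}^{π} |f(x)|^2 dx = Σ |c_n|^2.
Σ |c_n|^2 = 10

Expand |f|^2 and use orthogonality of {sin(nx), cos(mx)} on [-π, π]:
  ∫_{-π}^{π} sin(nx)^2 dx = π, ∫ cos(mx)^2 dx = π, and cross terms integrate to 0.
So ∫_{-π}^{π} f(x)^2 dx = 4^2 · π + 2^2 · π = (16 + 4)π.
Divide by 2π: (16 + 4)/2 = 10.
By Parseval, this equals Σ |c_n|^2.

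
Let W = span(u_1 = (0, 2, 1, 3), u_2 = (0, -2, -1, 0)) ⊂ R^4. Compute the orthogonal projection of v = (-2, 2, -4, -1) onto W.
proj_W(v) = (0, 0, 0, -1)

Set up U = [u_1 | ... | u_2] ∈ R^(4×2). The projector onto W = col(U) is P = U (U^T U)^(-1) U^T.
Compute U^T U =
  [14, -5]
  [-5, 5],
and U^T v = (-3, 0).
Solve U^T U · c = U^T v for the coefficients: c = (-1/3, -1/3). The projection is proj_W(v) = U c.
Check: (v - proj_W(v)) · u_1 = 0  (should be 0).
Check: (v - proj_W(v)) · u_2 = 0  (should be 0).
Result: proj_W(v) = (0, 0, 0, -1).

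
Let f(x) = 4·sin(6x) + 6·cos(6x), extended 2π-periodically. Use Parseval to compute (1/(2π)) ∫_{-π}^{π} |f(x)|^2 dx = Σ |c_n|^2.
Σ |c_n|^2 = 26

Expand |f|^2 and use orthogonality of {sin(nx), cos(mx)} on [-π, π]:
  ∫_{-π}^{π} sin(nx)^2 dx = π, ∫ cos(mx)^2 dx = π, and cross terms integrate to 0.
So ∫_{-π}^{π} f(x)^2 dx = 4^2 · π + 6^2 · π = (16 + 36)π.
Divide by 2π: (16 + 36)/2 = 26.
By Parseval, this equals Σ |c_n|^2.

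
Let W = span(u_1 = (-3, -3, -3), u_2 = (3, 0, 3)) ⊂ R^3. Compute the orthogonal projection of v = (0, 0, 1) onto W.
proj_W(v) = (1/2, 0, 1/2)

Set up U = [u_1 | ... | u_2] ∈ R^(3×2). The projector onto W = col(U) is P = U (U^T U)^(-1) U^T.
Compute U^T U =
  [27, -18]
  [-18, 18],
and U^T v = (-3, 3).
Solve U^T U · c = U^T v for the coefficients: c = (0, 1/6). The projection is proj_W(v) = U c.
Check: (v - proj_W(v)) · u_1 = 0  (should be 0).
Check: (v - proj_W(v)) · u_2 = 0  (should be 0).
Result: proj_W(v) = (1/2, 0, 1/2).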